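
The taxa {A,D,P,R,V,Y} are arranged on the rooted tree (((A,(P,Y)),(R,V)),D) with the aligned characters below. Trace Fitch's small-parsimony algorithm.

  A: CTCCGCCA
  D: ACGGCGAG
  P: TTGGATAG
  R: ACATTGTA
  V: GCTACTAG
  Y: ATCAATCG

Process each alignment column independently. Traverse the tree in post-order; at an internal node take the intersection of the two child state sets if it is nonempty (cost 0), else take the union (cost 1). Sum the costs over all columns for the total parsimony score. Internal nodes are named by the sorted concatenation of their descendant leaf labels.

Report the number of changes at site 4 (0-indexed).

3

PY@0: {T} ∪ {A} = {A,T} (union, +1)
APY@0: {C} ∪ {A,T} = {A,C,T} (union, +1)
RV@0: {A} ∪ {G} = {A,G} (union, +1)
APRVY@0: {A,C,T} ∩ {A,G} = {A} (intersection, +0)
ADPRVY@0: {A} ∩ {A} = {A} (intersection, +0)
PY@1: {T} ∩ {T} = {T} (intersection, +0)
APY@1: {T} ∩ {T} = {T} (intersection, +0)
RV@1: {C} ∩ {C} = {C} (intersection, +0)
APRVY@1: {T} ∪ {C} = {C,T} (union, +1)
ADPRVY@1: {C,T} ∩ {C} = {C} (intersection, +0)
PY@2: {G} ∪ {C} = {C,G} (union, +1)
APY@2: {C} ∩ {C,G} = {C} (intersection, +0)
RV@2: {A} ∪ {T} = {A,T} (union, +1)
APRVY@2: {C} ∪ {A,T} = {A,C,T} (union, +1)
ADPRVY@2: {A,C,T} ∪ {G} = {A,C,G,T} (union, +1)
PY@3: {G} ∪ {A} = {A,G} (union, +1)
APY@3: {C} ∪ {A,G} = {A,C,G} (union, +1)
RV@3: {T} ∪ {A} = {A,T} (union, +1)
APRVY@3: {A,C,G} ∩ {A,T} = {A} (intersection, +0)
ADPRVY@3: {A} ∪ {G} = {A,G} (union, +1)
PY@4: {A} ∩ {A} = {A} (intersection, +0)
APY@4: {G} ∪ {A} = {A,G} (union, +1)
RV@4: {T} ∪ {C} = {C,T} (union, +1)
APRVY@4: {A,G} ∪ {C,T} = {A,C,G,T} (union, +1)
ADPRVY@4: {A,C,G,T} ∩ {C} = {C} (intersection, +0)
PY@5: {T} ∩ {T} = {T} (intersection, +0)
APY@5: {C} ∪ {T} = {C,T} (union, +1)
RV@5: {G} ∪ {T} = {G,T} (union, +1)
APRVY@5: {C,T} ∩ {G,T} = {T} (intersection, +0)
ADPRVY@5: {T} ∪ {G} = {G,T} (union, +1)
PY@6: {A} ∪ {C} = {A,C} (union, +1)
APY@6: {C} ∩ {A,C} = {C} (intersection, +0)
RV@6: {T} ∪ {A} = {A,T} (union, +1)
APRVY@6: {C} ∪ {A,T} = {A,C,T} (union, +1)
ADPRVY@6: {A,C,T} ∩ {A} = {A} (intersection, +0)
PY@7: {G} ∩ {G} = {G} (intersection, +0)
APY@7: {A} ∪ {G} = {A,G} (union, +1)
RV@7: {A} ∪ {G} = {A,G} (union, +1)
APRVY@7: {A,G} ∩ {A,G} = {A,G} (intersection, +0)
ADPRVY@7: {A,G} ∩ {G} = {G} (intersection, +0)
per-site changes: [3, 1, 4, 4, 3, 3, 3, 2]; total = 23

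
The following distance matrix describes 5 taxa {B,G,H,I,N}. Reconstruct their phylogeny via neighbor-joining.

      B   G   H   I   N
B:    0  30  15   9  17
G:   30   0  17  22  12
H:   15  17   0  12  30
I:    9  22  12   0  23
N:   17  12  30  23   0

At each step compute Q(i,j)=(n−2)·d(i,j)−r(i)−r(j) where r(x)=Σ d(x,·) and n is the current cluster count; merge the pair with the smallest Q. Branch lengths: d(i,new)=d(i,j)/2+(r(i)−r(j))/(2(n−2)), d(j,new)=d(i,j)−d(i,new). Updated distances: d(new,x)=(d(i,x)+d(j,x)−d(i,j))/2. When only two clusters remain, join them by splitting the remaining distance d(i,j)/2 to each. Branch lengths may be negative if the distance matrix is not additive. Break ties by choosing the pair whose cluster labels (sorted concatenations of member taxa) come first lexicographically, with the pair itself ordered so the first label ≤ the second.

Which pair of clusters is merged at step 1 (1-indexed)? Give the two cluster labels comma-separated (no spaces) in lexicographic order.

G,N

iteration 1: select G,N (d=12, Q=-127); attach at lengths (35/6, 37/6); label the merged cluster GN
  updated: d(B,GN)=35/2, d(GN,H)=35/2, d(GN,I)=33/2
iteration 2: select B,I (d=9, Q=-61); attach at lengths (11/2, 7/2); label the merged cluster BI
  updated: d(BI,GN)=25/2, d(BI,H)=9
iteration 3: select BI,GN (d=25/2, Q=-39); attach at lengths (2, 21/2); label the merged cluster BGIN
  updated: d(BGIN,H)=7
iteration 4: select BGIN,H (d=7); attach at lengths (7/2, 7/2); label the merged cluster BGHIN
final tree: (((B:11/2,I:7/2):2,(G:35/6,N:37/6):21/2):7/2,H:7/2)
total length: 81/2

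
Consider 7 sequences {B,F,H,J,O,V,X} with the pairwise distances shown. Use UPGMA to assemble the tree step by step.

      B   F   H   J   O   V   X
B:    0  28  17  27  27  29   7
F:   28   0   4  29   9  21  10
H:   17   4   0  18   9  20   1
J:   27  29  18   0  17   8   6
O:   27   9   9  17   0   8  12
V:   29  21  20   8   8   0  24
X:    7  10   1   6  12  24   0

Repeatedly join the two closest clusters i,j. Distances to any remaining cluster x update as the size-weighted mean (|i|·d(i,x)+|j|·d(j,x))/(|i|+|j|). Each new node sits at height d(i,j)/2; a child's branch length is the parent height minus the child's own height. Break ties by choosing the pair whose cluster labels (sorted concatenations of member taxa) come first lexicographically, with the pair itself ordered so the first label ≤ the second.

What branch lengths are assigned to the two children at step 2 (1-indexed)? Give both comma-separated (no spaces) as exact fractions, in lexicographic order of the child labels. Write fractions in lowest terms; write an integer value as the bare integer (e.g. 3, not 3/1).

7/2,3

step 1: merge (H,X) at d=1; branch lengths H→1/2, X→1/2; new cluster HX
  updated: d(B,HX)=12, d(F,HX)=7, d(HX,J)=12, d(HX,O)=21/2, d(HX,V)=22
step 2: merge (F,HX) at d=7; branch lengths F→7/2, HX→3; new cluster FHX
  updated: d(B,FHX)=52/3, d(FHX,J)=53/3, d(FHX,O)=10, d(FHX,V)=65/3
step 3: merge (J,V) at d=8; branch lengths J→4, V→4; new cluster JV
  updated: d(B,JV)=28, d(FHX,JV)=59/3, d(JV,O)=25/2
step 4: merge (FHX,O) at d=10; branch lengths FHX→3/2, O→5; new cluster FHOX
  updated: d(B,FHOX)=79/4, d(FHOX,JV)=143/8
step 5: merge (FHOX,JV) at d=143/8; branch lengths FHOX→63/16, JV→79/16; new cluster FHJOVX
  updated: d(B,FHJOVX)=45/2
step 6: merge (B,FHJOVX) at d=45/2; branch lengths B→45/4, FHJOVX→37/16; new cluster BFHJOVX
final tree: (B:45/4,(((F:7/2,(H:1/2,X:1/2):3):3/2,O:5):63/16,(J:4,V:4):79/16):37/16)
total length: 711/16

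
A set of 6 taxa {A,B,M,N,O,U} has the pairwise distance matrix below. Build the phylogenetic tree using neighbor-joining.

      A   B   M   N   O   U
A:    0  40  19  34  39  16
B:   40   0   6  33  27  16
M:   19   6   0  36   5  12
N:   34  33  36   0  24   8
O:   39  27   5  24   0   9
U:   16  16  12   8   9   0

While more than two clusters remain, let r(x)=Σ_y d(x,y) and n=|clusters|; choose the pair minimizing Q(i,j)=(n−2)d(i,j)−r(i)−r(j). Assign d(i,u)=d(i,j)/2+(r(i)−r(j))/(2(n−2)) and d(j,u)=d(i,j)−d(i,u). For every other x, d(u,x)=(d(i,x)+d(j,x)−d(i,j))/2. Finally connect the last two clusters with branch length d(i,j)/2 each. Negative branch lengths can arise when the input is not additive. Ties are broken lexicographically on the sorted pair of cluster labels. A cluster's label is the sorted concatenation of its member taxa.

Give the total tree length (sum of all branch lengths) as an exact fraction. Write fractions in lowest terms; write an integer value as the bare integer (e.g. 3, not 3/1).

877/16

step 1: merge (B,M) at d=6, Q=-176; branch lengths B→17/2, M→-5/2; new cluster BM
  updated: d(A,BM)=53/2, d(BM,N)=63/2, d(BM,O)=13, d(BM,U)=11
step 2: merge (BM,O) at d=13, Q=-128; branch lengths BM→6, O→7; new cluster BMO
  updated: d(A,BMO)=105/4, d(BMO,N)=85/4, d(BMO,U)=7/2
step 3: merge (A,BMO) at d=105/4, Q=-299/4; branch lengths A→311/16, BMO→109/16; new cluster ABMO
  updated: d(ABMO,N)=29/2, d(ABMO,U)=-27/8
step 4: merge (ABMO,N) at d=29/2, Q=-153/8; branch lengths ABMO→25/16, N→207/16; new cluster ABMNO
  updated: d(ABMNO,U)=-79/16
step 5: merge (ABMNO,U) at d=-79/16; branch lengths ABMNO→-79/32, U→-79/32; new cluster ABMNOU
final tree: (((A:311/16,((B:17/2,M:-5/2):6,O:7):109/16):25/16,N:207/16):-79/32,U:-79/32)
total length: 877/16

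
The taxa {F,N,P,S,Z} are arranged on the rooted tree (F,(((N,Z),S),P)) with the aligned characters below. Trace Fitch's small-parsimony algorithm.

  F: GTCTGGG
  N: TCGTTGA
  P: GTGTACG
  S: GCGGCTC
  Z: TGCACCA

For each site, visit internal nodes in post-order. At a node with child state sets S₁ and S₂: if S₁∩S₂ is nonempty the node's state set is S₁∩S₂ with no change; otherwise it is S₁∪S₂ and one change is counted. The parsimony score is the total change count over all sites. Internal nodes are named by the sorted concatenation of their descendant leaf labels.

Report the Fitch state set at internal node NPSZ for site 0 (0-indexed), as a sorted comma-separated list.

G

NZ@0: {T} ∩ {T} = {T} (intersection, +0)
NSZ@0: {T} ∪ {G} = {G,T} (union, +1)
NPSZ@0: {G,T} ∩ {G} = {G} (intersection, +0)
FNPSZ@0: {G} ∩ {G} = {G} (intersection, +0)
NZ@1: {C} ∪ {G} = {C,G} (union, +1)
NSZ@1: {C,G} ∩ {C} = {C} (intersection, +0)
NPSZ@1: {C} ∪ {T} = {C,T} (union, +1)
FNPSZ@1: {T} ∩ {C,T} = {T} (intersection, +0)
NZ@2: {G} ∪ {C} = {C,G} (union, +1)
NSZ@2: {C,G} ∩ {G} = {G} (intersection, +0)
NPSZ@2: {G} ∩ {G} = {G} (intersection, +0)
FNPSZ@2: {C} ∪ {G} = {C,G} (union, +1)
NZ@3: {T} ∪ {A} = {A,T} (union, +1)
NSZ@3: {A,T} ∪ {G} = {A,G,T} (union, +1)
NPSZ@3: {A,G,T} ∩ {T} = {T} (intersection, +0)
FNPSZ@3: {T} ∩ {T} = {T} (intersection, +0)
NZ@4: {T} ∪ {C} = {C,T} (union, +1)
NSZ@4: {C,T} ∩ {C} = {C} (intersection, +0)
NPSZ@4: {C} ∪ {A} = {A,C} (union, +1)
FNPSZ@4: {G} ∪ {A,C} = {A,C,G} (union, +1)
NZ@5: {G} ∪ {C} = {C,G} (union, +1)
NSZ@5: {C,G} ∪ {T} = {C,G,T} (union, +1)
NPSZ@5: {C,G,T} ∩ {C} = {C} (intersection, +0)
FNPSZ@5: {G} ∪ {C} = {C,G} (union, +1)
NZ@6: {A} ∩ {A} = {A} (intersection, +0)
NSZ@6: {A} ∪ {C} = {A,C} (union, +1)
NPSZ@6: {A,C} ∪ {G} = {A,C,G} (union, +1)
FNPSZ@6: {G} ∩ {A,C,G} = {G} (intersection, +0)
per-site changes: [1, 2, 2, 2, 3, 3, 2]; total = 15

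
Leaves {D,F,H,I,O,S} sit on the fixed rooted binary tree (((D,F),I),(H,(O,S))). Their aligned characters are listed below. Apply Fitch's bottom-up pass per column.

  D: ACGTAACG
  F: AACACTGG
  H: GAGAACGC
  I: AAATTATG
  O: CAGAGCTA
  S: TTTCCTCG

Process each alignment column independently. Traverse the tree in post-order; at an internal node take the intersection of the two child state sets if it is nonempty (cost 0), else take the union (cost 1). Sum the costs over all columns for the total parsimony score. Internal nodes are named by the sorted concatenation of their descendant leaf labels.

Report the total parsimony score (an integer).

site 0, node DF: D={A} ∩ F={A} → {A} (+0)
site 0, node DFI: DF={A} ∩ I={A} → {A} (+0)
site 0, node OS: O={C} ∪ S={T} → {C,T} (+1)
site 0, node HOS: H={G} ∪ OS={C,T} → {C,G,T} (+1)
site 0, node DFHIOS: DFI={A} ∪ HOS={C,G,T} → {A,C,G,T} (+1)
site 1, node DF: D={C} ∪ F={A} → {A,C} (+1)
site 1, node DFI: DF={A,C} ∩ I={A} → {A} (+0)
site 1, node OS: O={A} ∪ S={T} → {A,T} (+1)
site 1, node HOS: H={A} ∩ OS={A,T} → {A} (+0)
site 1, node DFHIOS: DFI={A} ∩ HOS={A} → {A} (+0)
site 2, node DF: D={G} ∪ F={C} → {C,G} (+1)
site 2, node DFI: DF={C,G} ∪ I={A} → {A,C,G} (+1)
site 2, node OS: O={G} ∪ S={T} → {G,T} (+1)
site 2, node HOS: H={G} ∩ OS={G,T} → {G} (+0)
site 2, node DFHIOS: DFI={A,C,G} ∩ HOS={G} → {G} (+0)
site 3, node DF: D={T} ∪ F={A} → {A,T} (+1)
site 3, node DFI: DF={A,T} ∩ I={T} → {T} (+0)
site 3, node OS: O={A} ∪ S={C} → {A,C} (+1)
site 3, node HOS: H={A} ∩ OS={A,C} → {A} (+0)
site 3, node DFHIOS: DFI={T} ∪ HOS={A} → {A,T} (+1)
site 4, node DF: D={A} ∪ F={C} → {A,C} (+1)
site 4, node DFI: DF={A,C} ∪ I={T} → {A,C,T} (+1)
site 4, node OS: O={G} ∪ S={C} → {C,G} (+1)
site 4, node HOS: H={A} ∪ OS={C,G} → {A,C,G} (+1)
site 4, node DFHIOS: DFI={A,C,T} ∩ HOS={A,C,G} → {A,C} (+0)
site 5, node DF: D={A} ∪ F={T} → {A,T} (+1)
site 5, node DFI: DF={A,T} ∩ I={A} → {A} (+0)
site 5, node OS: O={C} ∪ S={T} → {C,T} (+1)
site 5, node HOS: H={C} ∩ OS={C,T} → {C} (+0)
site 5, node DFHIOS: DFI={A} ∪ HOS={C} → {A,C} (+1)
site 6, node DF: D={C} ∪ F={G} → {C,G} (+1)
site 6, node DFI: DF={C,G} ∪ I={T} → {C,G,T} (+1)
site 6, node OS: O={T} ∪ S={C} → {C,T} (+1)
site 6, node HOS: H={G} ∪ OS={C,T} → {C,G,T} (+1)
site 6, node DFHIOS: DFI={C,G,T} ∩ HOS={C,G,T} → {C,G,T} (+0)
site 7, node DF: D={G} ∩ F={G} → {G} (+0)
site 7, node DFI: DF={G} ∩ I={G} → {G} (+0)
site 7, node OS: O={A} ∪ S={G} → {A,G} (+1)
site 7, node HOS: H={C} ∪ OS={A,G} → {A,C,G} (+1)
site 7, node DFHIOS: DFI={G} ∩ HOS={A,C,G} → {G} (+0)
per-site changes: [3, 2, 3, 3, 4, 3, 4, 2]; total = 24

24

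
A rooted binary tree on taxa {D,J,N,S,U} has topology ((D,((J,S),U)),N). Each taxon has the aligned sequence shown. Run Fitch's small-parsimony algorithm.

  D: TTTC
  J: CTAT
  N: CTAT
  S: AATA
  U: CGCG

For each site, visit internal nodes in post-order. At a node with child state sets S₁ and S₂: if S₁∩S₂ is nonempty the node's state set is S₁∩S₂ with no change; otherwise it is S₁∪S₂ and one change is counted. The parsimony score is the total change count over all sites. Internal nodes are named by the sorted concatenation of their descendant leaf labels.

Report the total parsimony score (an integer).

10

site 0, node JS: J={C} ∪ S={A} → {A,C} (+1)
site 0, node JSU: JS={A,C} ∩ U={C} → {C} (+0)
site 0, node DJSU: D={T} ∪ JSU={C} → {C,T} (+1)
site 0, node DJNSU: DJSU={C,T} ∩ N={C} → {C} (+0)
site 1, node JS: J={T} ∪ S={A} → {A,T} (+1)
site 1, node JSU: JS={A,T} ∪ U={G} → {A,G,T} (+1)
site 1, node DJSU: D={T} ∩ JSU={A,G,T} → {T} (+0)
site 1, node DJNSU: DJSU={T} ∩ N={T} → {T} (+0)
site 2, node JS: J={A} ∪ S={T} → {A,T} (+1)
site 2, node JSU: JS={A,T} ∪ U={C} → {A,C,T} (+1)
site 2, node DJSU: D={T} ∩ JSU={A,C,T} → {T} (+0)
site 2, node DJNSU: DJSU={T} ∪ N={A} → {A,T} (+1)
site 3, node JS: J={T} ∪ S={A} → {A,T} (+1)
site 3, node JSU: JS={A,T} ∪ U={G} → {A,G,T} (+1)
site 3, node DJSU: D={C} ∪ JSU={A,G,T} → {A,C,G,T} (+1)
site 3, node DJNSU: DJSU={A,C,G,T} ∩ N={T} → {T} (+0)
per-site changes: [2, 2, 3, 3]; total = 10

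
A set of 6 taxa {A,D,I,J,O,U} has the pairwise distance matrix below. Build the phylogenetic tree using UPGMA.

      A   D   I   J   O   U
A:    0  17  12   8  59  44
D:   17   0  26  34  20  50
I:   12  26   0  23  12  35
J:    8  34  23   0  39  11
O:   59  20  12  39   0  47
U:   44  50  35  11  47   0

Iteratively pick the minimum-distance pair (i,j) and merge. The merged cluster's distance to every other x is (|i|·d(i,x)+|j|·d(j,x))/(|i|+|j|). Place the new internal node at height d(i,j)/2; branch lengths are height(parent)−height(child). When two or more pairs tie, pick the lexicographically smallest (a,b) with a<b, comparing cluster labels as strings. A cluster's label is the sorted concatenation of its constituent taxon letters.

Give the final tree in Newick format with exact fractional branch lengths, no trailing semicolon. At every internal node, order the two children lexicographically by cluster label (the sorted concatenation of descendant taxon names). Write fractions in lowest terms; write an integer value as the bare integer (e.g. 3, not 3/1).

iteration 1: select A,J (d=8); attach at lengths (4, 4); label the merged cluster AJ
  updated: d(AJ,D)=51/2, d(AJ,I)=35/2, d(AJ,O)=49, d(AJ,U)=55/2
iteration 2: select I,O (d=12); attach at lengths (6, 6); label the merged cluster IO
  updated: d(AJ,IO)=133/4, d(D,IO)=23, d(IO,U)=41
iteration 3: select D,IO (d=23); attach at lengths (23/2, 11/2); label the merged cluster DIO
  updated: d(AJ,DIO)=92/3, d(DIO,U)=44
iteration 4: select AJ,U (d=55/2); attach at lengths (39/4, 55/4); label the merged cluster AJU
  updated: d(AJU,DIO)=316/9
iteration 5: select AJU,DIO (d=316/9); attach at lengths (137/36, 109/18); label the merged cluster ADIJOU
final tree: (((A:4,J:4):39/4,U:55/4):137/36,(D:23/2,(I:6,O:6):11/2):109/18)
total length: 2533/36

(((A:4,J:4):39/4,U:55/4):137/36,(D:23/2,(I:6,O:6):11/2):109/18)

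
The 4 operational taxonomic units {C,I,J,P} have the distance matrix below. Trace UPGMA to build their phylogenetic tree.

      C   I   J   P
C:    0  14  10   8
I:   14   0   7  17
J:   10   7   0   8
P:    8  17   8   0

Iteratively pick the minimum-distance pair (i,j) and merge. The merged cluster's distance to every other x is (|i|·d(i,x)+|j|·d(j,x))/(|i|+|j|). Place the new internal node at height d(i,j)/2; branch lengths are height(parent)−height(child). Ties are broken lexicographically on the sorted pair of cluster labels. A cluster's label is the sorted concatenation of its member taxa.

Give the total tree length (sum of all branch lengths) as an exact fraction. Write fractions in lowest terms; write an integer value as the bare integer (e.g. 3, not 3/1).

iteration 1: select I,J (d=7); attach at lengths (7/2, 7/2); label the merged cluster IJ
  updated: d(C,IJ)=12, d(IJ,P)=25/2
iteration 2: select C,P (d=8); attach at lengths (4, 4); label the merged cluster CP
  updated: d(CP,IJ)=49/4
iteration 3: select CP,IJ (d=49/4); attach at lengths (17/8, 21/8); label the merged cluster CIJP
final tree: ((C:4,P:4):17/8,(I:7/2,J:7/2):21/8)
total length: 79/4

79/4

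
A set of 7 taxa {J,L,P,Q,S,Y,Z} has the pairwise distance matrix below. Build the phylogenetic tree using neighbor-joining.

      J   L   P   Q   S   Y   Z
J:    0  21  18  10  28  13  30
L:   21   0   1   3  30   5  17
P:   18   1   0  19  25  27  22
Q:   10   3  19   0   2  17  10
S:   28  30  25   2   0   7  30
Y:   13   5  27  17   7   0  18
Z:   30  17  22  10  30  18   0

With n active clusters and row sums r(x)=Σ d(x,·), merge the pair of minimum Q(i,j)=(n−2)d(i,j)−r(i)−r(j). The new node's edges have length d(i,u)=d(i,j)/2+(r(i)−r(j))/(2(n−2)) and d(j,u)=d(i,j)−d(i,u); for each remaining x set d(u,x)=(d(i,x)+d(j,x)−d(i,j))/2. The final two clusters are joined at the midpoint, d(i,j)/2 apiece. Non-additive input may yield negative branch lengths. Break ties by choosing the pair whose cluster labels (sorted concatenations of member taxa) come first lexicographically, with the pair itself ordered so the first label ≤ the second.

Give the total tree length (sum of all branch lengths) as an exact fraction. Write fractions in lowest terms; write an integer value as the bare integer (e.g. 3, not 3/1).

1473/32

iteration 1: select L,P (d=1, Q=-184); attach at lengths (-3, 4); label the merged cluster LP
  updated: d(J,LP)=19, d(LP,Q)=21/2, d(LP,S)=27, d(LP,Y)=31/2, d(LP,Z)=19
iteration 2: select S,Y (d=7, Q=-273/2); attach at lengths (103/16, 9/16); label the merged cluster SY
  updated: d(J,SY)=17, d(LP,SY)=71/4, d(Q,SY)=6, d(SY,Z)=41/2
iteration 3: select LP,Z (d=19, Q=-355/4); attach at lengths (175/24, 281/24); label the merged cluster LPZ
  updated: d(J,LPZ)=15, d(LPZ,Q)=3/4, d(LPZ,SY)=77/8
iteration 4: select J,SY (d=17, Q=-325/8); attach at lengths (347/32, 197/32); label the merged cluster JSY
  updated: d(JSY,LPZ)=61/16, d(JSY,Q)=-1/2
iteration 5: select JSY,LPZ (d=61/16, Q=-65/16); attach at lengths (41/32, 81/32); label the merged cluster JLPSYZ
  updated: d(JLPSYZ,Q)=-57/32
iteration 6: select JLPSYZ,Q (d=-57/32); attach at lengths (-57/64, -57/64); label the merged cluster JLPQSYZ
final tree: (((J:347/32,(S:103/16,Y:9/16):197/32):41/32,((L:-3,P:4):175/24,Z:281/24):81/32):-57/64,Q:-57/64)
total length: 1473/32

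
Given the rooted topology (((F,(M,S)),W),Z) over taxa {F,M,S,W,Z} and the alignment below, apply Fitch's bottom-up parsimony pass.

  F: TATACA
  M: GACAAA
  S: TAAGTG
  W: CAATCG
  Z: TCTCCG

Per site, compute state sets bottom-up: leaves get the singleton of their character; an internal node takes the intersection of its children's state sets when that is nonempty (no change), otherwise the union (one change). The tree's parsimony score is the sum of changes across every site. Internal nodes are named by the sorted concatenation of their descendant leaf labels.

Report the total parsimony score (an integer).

site 0, node MS: M={G} ∪ S={T} → {G,T} (+1)
site 0, node FMS: F={T} ∩ MS={G,T} → {T} (+0)
site 0, node FMSW: FMS={T} ∪ W={C} → {C,T} (+1)
site 0, node FMSWZ: FMSW={C,T} ∩ Z={T} → {T} (+0)
site 1, node MS: M={A} ∩ S={A} → {A} (+0)
site 1, node FMS: F={A} ∩ MS={A} → {A} (+0)
site 1, node FMSW: FMS={A} ∩ W={A} → {A} (+0)
site 1, node FMSWZ: FMSW={A} ∪ Z={C} → {A,C} (+1)
site 2, node MS: M={C} ∪ S={A} → {A,C} (+1)
site 2, node FMS: F={T} ∪ MS={A,C} → {A,C,T} (+1)
site 2, node FMSW: FMS={A,C,T} ∩ W={A} → {A} (+0)
site 2, node FMSWZ: FMSW={A} ∪ Z={T} → {A,T} (+1)
site 3, node MS: M={A} ∪ S={G} → {A,G} (+1)
site 3, node FMS: F={A} ∩ MS={A,G} → {A} (+0)
site 3, node FMSW: FMS={A} ∪ W={T} → {A,T} (+1)
site 3, node FMSWZ: FMSW={A,T} ∪ Z={C} → {A,C,T} (+1)
site 4, node MS: M={A} ∪ S={T} → {A,T} (+1)
site 4, node FMS: F={C} ∪ MS={A,T} → {A,C,T} (+1)
site 4, node FMSW: FMS={A,C,T} ∩ W={C} → {C} (+0)
site 4, node FMSWZ: FMSW={C} ∩ Z={C} → {C} (+0)
site 5, node MS: M={A} ∪ S={G} → {A,G} (+1)
site 5, node FMS: F={A} ∩ MS={A,G} → {A} (+0)
site 5, node FMSW: FMS={A} ∪ W={G} → {A,G} (+1)
site 5, node FMSWZ: FMSW={A,G} ∩ Z={G} → {G} (+0)
per-site changes: [2, 1, 3, 3, 2, 2]; total = 13

13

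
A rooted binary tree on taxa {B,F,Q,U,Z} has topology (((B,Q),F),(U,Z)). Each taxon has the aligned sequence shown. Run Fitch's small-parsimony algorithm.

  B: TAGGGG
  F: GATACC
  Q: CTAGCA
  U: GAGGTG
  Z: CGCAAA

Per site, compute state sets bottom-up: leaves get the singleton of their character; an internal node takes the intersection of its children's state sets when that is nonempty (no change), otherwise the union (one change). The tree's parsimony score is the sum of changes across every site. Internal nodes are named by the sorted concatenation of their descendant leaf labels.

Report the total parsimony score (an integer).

site 0, node BQ: B={T} ∪ Q={C} → {C,T} (+1)
site 0, node BFQ: BQ={C,T} ∪ F={G} → {C,G,T} (+1)
site 0, node UZ: U={G} ∪ Z={C} → {C,G} (+1)
site 0, node BFQUZ: BFQ={C,G,T} ∩ UZ={C,G} → {C,G} (+0)
site 1, node BQ: B={A} ∪ Q={T} → {A,T} (+1)
site 1, node BFQ: BQ={A,T} ∩ F={A} → {A} (+0)
site 1, node UZ: U={A} ∪ Z={G} → {A,G} (+1)
site 1, node BFQUZ: BFQ={A} ∩ UZ={A,G} → {A} (+0)
site 2, node BQ: B={G} ∪ Q={A} → {A,G} (+1)
site 2, node BFQ: BQ={A,G} ∪ F={T} → {A,G,T} (+1)
site 2, node UZ: U={G} ∪ Z={C} → {C,G} (+1)
site 2, node BFQUZ: BFQ={A,G,T} ∩ UZ={C,G} → {G} (+0)
site 3, node BQ: B={G} ∩ Q={G} → {G} (+0)
site 3, node BFQ: BQ={G} ∪ F={A} → {A,G} (+1)
site 3, node UZ: U={G} ∪ Z={A} → {A,G} (+1)
site 3, node BFQUZ: BFQ={A,G} ∩ UZ={A,G} → {A,G} (+0)
site 4, node BQ: B={G} ∪ Q={C} → {C,G} (+1)
site 4, node BFQ: BQ={C,G} ∩ F={C} → {C} (+0)
site 4, node UZ: U={T} ∪ Z={A} → {A,T} (+1)
site 4, node BFQUZ: BFQ={C} ∪ UZ={A,T} → {A,C,T} (+1)
site 5, node BQ: B={G} ∪ Q={A} → {A,G} (+1)
site 5, node BFQ: BQ={A,G} ∪ F={C} → {A,C,G} (+1)
site 5, node UZ: U={G} ∪ Z={A} → {A,G} (+1)
site 5, node BFQUZ: BFQ={A,C,G} ∩ UZ={A,G} → {A,G} (+0)
per-site changes: [3, 2, 3, 2, 3, 3]; total = 16

16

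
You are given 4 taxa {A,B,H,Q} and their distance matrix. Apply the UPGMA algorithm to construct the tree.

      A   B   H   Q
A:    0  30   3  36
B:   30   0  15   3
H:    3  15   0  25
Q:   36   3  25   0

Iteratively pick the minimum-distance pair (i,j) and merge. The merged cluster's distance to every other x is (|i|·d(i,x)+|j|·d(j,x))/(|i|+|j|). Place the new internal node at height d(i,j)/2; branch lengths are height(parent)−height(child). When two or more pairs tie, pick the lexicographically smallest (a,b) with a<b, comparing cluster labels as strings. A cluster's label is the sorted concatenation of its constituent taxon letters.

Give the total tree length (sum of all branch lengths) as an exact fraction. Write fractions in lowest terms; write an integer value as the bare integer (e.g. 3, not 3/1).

59/2

step 1: merge (A,H) at d=3; branch lengths A→3/2, H→3/2; new cluster AH
  updated: d(AH,B)=45/2, d(AH,Q)=61/2
step 2: merge (B,Q) at d=3; branch lengths B→3/2, Q→3/2; new cluster BQ
  updated: d(AH,BQ)=53/2
step 3: merge (AH,BQ) at d=53/2; branch lengths AH→47/4, BQ→47/4; new cluster ABHQ
final tree: ((A:3/2,H:3/2):47/4,(B:3/2,Q:3/2):47/4)
total length: 59/2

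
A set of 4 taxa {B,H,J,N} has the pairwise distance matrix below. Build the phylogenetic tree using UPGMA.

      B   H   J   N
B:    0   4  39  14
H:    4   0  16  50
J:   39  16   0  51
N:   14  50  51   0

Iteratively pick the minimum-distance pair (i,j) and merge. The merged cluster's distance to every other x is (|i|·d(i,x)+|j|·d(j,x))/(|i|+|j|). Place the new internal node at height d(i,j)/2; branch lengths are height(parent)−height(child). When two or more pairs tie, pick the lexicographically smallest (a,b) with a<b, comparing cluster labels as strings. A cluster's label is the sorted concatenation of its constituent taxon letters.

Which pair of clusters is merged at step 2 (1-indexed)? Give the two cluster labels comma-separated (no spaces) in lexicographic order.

BH,J

iteration 1: select B,H (d=4); attach at lengths (2, 2); label the merged cluster BH
  updated: d(BH,J)=55/2, d(BH,N)=32
iteration 2: select BH,J (d=55/2); attach at lengths (47/4, 55/4); label the merged cluster BHJ
  updated: d(BHJ,N)=115/3
iteration 3: select BHJ,N (d=115/3); attach at lengths (65/12, 115/6); label the merged cluster BHJN
final tree: (((B:2,H:2):47/4,J:55/4):65/12,N:115/6)
total length: 649/12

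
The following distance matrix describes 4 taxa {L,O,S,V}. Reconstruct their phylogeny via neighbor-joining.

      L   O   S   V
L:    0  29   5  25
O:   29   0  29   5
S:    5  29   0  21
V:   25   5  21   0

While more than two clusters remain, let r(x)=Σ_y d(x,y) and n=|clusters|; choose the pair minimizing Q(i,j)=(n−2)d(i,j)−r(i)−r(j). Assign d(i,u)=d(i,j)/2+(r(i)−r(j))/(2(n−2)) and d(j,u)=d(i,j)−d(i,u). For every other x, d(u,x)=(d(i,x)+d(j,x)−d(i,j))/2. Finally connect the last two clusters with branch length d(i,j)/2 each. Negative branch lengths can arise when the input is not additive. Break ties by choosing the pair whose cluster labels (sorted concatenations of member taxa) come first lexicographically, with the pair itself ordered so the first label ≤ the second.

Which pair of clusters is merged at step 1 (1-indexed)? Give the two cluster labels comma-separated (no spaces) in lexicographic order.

step 1: merge (L,S) at d=5, Q=-104; branch lengths L→7/2, S→3/2; new cluster LS
  updated: d(LS,O)=53/2, d(LS,V)=41/2
step 2: merge (LS,O) at d=53/2, Q=-52; branch lengths LS→21, O→11/2; new cluster LOS
  updated: d(LOS,V)=-1/2
step 3: merge (LOS,V) at d=-1/2; branch lengths LOS→-1/4, V→-1/4; new cluster LOSV
final tree: (((L:7/2,S:3/2):21,O:11/2):-1/4,V:-1/4)
total length: 31

L,S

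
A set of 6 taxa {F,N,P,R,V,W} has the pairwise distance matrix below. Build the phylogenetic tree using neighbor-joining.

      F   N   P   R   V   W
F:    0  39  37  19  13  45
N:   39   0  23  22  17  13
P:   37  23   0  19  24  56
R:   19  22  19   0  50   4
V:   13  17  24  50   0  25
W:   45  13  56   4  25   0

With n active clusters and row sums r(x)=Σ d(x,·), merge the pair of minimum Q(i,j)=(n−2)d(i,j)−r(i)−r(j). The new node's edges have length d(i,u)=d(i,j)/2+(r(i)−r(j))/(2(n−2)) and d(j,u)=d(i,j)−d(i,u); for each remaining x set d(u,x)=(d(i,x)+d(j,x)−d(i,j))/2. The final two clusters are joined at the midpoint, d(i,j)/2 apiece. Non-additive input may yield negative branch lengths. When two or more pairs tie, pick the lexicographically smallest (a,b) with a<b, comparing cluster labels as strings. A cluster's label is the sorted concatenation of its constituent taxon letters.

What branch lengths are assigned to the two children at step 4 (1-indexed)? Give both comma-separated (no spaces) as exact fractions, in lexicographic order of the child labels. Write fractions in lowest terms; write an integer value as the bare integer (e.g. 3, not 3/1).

109/16,55/16

step 1: merge (R,W) at d=4, Q=-241; branch lengths R→-13/8, W→45/8; new cluster RW
  updated: d(F,RW)=30, d(N,RW)=31/2, d(P,RW)=71/2, d(RW,V)=71/2
step 2: merge (F,V) at d=13, Q=-339/2; branch lengths F→137/12, V→19/12; new cluster FV
  updated: d(FV,N)=43/2, d(FV,P)=24, d(FV,RW)=105/4
step 3: merge (FV,P) at d=24, Q=-425/4; branch lengths FV→149/16, P→235/16; new cluster FPV
  updated: d(FPV,N)=41/4, d(FPV,RW)=151/8
step 4: merge (FPV,N) at d=41/4, Q=-357/8; branch lengths FPV→109/16, N→55/16; new cluster FNPV
  updated: d(FNPV,RW)=193/16
step 5: merge (FNPV,RW) at d=193/16; branch lengths FNPV→193/32, RW→193/32; new cluster FNPRVW
final tree: ((((F:137/12,V:19/12):149/16,P:235/16):109/16,N:55/16):193/32,(R:-13/8,W:45/8):193/32)
total length: 1013/16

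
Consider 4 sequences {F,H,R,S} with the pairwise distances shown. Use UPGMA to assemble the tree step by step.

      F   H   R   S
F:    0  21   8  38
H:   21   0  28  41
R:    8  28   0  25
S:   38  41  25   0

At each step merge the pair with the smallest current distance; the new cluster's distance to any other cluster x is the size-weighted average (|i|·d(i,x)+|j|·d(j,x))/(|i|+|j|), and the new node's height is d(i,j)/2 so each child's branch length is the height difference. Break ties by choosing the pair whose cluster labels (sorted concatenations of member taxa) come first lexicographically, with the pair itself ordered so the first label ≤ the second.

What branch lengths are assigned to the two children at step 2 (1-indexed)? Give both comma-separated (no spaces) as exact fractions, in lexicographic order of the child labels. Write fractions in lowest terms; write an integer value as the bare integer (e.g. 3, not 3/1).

step 1: merge (F,R) at d=8; branch lengths F→4, R→4; new cluster FR
  updated: d(FR,H)=49/2, d(FR,S)=63/2
step 2: merge (FR,H) at d=49/2; branch lengths FR→33/4, H→49/4; new cluster FHR
  updated: d(FHR,S)=104/3
step 3: merge (FHR,S) at d=104/3; branch lengths FHR→61/12, S→52/3; new cluster FHRS
final tree: (((F:4,R:4):33/4,H:49/4):61/12,S:52/3)
total length: 611/12

33/4,49/4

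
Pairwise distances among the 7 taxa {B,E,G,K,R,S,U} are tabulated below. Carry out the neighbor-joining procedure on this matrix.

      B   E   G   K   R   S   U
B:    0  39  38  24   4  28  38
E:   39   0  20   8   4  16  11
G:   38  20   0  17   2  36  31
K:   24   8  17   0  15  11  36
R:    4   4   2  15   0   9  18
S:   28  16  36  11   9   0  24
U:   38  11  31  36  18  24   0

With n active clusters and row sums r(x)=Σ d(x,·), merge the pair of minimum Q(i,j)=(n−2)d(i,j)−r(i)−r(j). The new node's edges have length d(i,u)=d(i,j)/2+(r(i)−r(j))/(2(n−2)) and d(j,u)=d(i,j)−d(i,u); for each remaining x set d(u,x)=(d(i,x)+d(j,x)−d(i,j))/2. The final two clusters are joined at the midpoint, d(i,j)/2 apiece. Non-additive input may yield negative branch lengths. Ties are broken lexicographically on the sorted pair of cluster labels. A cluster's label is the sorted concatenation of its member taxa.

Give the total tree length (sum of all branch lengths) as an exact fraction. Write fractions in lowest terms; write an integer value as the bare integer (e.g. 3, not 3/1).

1. join B+R (d=4, Q=-203) ⇒ BR; edges |B|=139/10, |R|=-99/10
  updated: d(BR,E)=39/2, d(BR,G)=18, d(BR,K)=35/2, d(BR,S)=33/2, d(BR,U)=26
2. join E+U (d=11, Q=-317/2) ⇒ EU; edges |E|=-19/16, |U|=195/16
  updated: d(BR,EU)=69/4, d(EU,G)=20, d(EU,K)=33/2, d(EU,S)=29/2
3. join K+S (d=11, Q=-107) ⇒ KS; edges |K|=17/6, |S|=49/6
  updated: d(BR,KS)=23/2, d(EU,KS)=10, d(G,KS)=21
4. join BR+G (d=18, Q=-279/4) ⇒ BGR; edges |BR|=95/16, |G|=193/16
  updated: d(BGR,EU)=77/8, d(BGR,KS)=29/4
5. join BGR+EU (d=77/8, Q=-215/8) ⇒ BEGRU; edges |BGR|=55/16, |EU|=99/16
  updated: d(BEGRU,KS)=61/16
6. join BEGRU+KS (d=61/16) ⇒ BEGKRSU; edges |BEGRU|=61/32, |KS|=61/32
final tree: ((((B:139/10,R:-99/10):95/16,G:193/16):55/16,(E:-19/16,U:195/16):99/16):61/32,(K:17/6,S:49/6):61/32)
total length: 919/16

919/16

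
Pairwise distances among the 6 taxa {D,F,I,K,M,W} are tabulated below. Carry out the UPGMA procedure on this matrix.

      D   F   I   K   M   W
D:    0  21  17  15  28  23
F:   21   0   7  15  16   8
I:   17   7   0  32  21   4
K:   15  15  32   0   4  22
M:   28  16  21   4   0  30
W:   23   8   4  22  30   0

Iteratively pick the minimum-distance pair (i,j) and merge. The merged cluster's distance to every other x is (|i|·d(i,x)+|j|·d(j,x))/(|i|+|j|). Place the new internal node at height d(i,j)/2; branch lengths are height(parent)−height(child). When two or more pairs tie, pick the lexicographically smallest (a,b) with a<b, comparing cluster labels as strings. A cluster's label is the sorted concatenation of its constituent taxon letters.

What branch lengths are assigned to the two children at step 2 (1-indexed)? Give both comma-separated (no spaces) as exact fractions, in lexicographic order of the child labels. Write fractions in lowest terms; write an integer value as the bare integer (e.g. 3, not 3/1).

2,2

1. join I+W (d=4) ⇒ IW; edges |I|=2, |W|=2
  updated: d(D,IW)=20, d(F,IW)=15/2, d(IW,K)=27, d(IW,M)=51/2
2. join K+M (d=4) ⇒ KM; edges |K|=2, |M|=2
  updated: d(D,KM)=43/2, d(F,KM)=31/2, d(IW,KM)=105/4
3. join F+IW (d=15/2) ⇒ FIW; edges |F|=15/4, |IW|=7/4
  updated: d(D,FIW)=61/3, d(FIW,KM)=68/3
4. join D+FIW (d=61/3) ⇒ DFIW; edges |D|=61/6, |FIW|=77/12
  updated: d(DFIW,KM)=179/8
5. join DFIW+KM (d=179/8) ⇒ DFIKMW; edges |DFIW|=49/48, |KM|=147/16
final tree: ((D:61/6,(F:15/4,(I:2,W:2):7/4):77/12):49/48,(K:2,M:2):147/16)
total length: 967/24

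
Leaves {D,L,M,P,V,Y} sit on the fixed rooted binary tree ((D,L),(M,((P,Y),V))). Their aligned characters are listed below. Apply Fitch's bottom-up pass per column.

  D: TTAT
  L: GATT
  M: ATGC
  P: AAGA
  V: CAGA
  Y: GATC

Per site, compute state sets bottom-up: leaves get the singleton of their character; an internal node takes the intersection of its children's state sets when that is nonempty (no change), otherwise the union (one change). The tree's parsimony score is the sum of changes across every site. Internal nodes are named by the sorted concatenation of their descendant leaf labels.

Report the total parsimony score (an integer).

12

DL@0: {T} ∪ {G} = {G,T} (union, +1)
PY@0: {A} ∪ {G} = {A,G} (union, +1)
PVY@0: {A,G} ∪ {C} = {A,C,G} (union, +1)
MPVY@0: {A} ∩ {A,C,G} = {A} (intersection, +0)
DLMPVY@0: {G,T} ∪ {A} = {A,G,T} (union, +1)
DL@1: {T} ∪ {A} = {A,T} (union, +1)
PY@1: {A} ∩ {A} = {A} (intersection, +0)
PVY@1: {A} ∩ {A} = {A} (intersection, +0)
MPVY@1: {T} ∪ {A} = {A,T} (union, +1)
DLMPVY@1: {A,T} ∩ {A,T} = {A,T} (intersection, +0)
DL@2: {A} ∪ {T} = {A,T} (union, +1)
PY@2: {G} ∪ {T} = {G,T} (union, +1)
PVY@2: {G,T} ∩ {G} = {G} (intersection, +0)
MPVY@2: {G} ∩ {G} = {G} (intersection, +0)
DLMPVY@2: {A,T} ∪ {G} = {A,G,T} (union, +1)
DL@3: {T} ∩ {T} = {T} (intersection, +0)
PY@3: {A} ∪ {C} = {A,C} (union, +1)
PVY@3: {A,C} ∩ {A} = {A} (intersection, +0)
MPVY@3: {C} ∪ {A} = {A,C} (union, +1)
DLMPVY@3: {T} ∪ {A,C} = {A,C,T} (union, +1)
per-site changes: [4, 2, 3, 3]; total = 12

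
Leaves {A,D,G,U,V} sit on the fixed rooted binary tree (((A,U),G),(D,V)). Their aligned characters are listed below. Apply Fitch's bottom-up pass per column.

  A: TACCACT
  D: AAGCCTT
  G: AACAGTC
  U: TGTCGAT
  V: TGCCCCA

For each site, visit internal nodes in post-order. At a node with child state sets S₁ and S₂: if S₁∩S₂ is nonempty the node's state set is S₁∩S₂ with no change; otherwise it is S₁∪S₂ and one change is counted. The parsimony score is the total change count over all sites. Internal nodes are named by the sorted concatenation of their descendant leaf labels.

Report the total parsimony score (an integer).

site 0, node AU: A={T} ∩ U={T} → {T} (+0)
site 0, node AGU: AU={T} ∪ G={A} → {A,T} (+1)
site 0, node DV: D={A} ∪ V={T} → {A,T} (+1)
site 0, node ADGUV: AGU={A,T} ∩ DV={A,T} → {A,T} (+0)
site 1, node AU: A={A} ∪ U={G} → {A,G} (+1)
site 1, node AGU: AU={A,G} ∩ G={A} → {A} (+0)
site 1, node DV: D={A} ∪ V={G} → {A,G} (+1)
site 1, node ADGUV: AGU={A} ∩ DV={A,G} → {A} (+0)
site 2, node AU: A={C} ∪ U={T} → {C,T} (+1)
site 2, node AGU: AU={C,T} ∩ G={C} → {C} (+0)
site 2, node DV: D={G} ∪ V={C} → {C,G} (+1)
site 2, node ADGUV: AGU={C} ∩ DV={C,G} → {C} (+0)
site 3, node AU: A={C} ∩ U={C} → {C} (+0)
site 3, node AGU: AU={C} ∪ G={A} → {A,C} (+1)
site 3, node DV: D={C} ∩ V={C} → {C} (+0)
site 3, node ADGUV: AGU={A,C} ∩ DV={C} → {C} (+0)
site 4, node AU: A={A} ∪ U={G} → {A,G} (+1)
site 4, node AGU: AU={A,G} ∩ G={G} → {G} (+0)
site 4, node DV: D={C} ∩ V={C} → {C} (+0)
site 4, node ADGUV: AGU={G} ∪ DV={C} → {C,G} (+1)
site 5, node AU: A={C} ∪ U={A} → {A,C} (+1)
site 5, node AGU: AU={A,C} ∪ G={T} → {A,C,T} (+1)
site 5, node DV: D={T} ∪ V={C} → {C,T} (+1)
site 5, node ADGUV: AGU={A,C,T} ∩ DV={C,T} → {C,T} (+0)
site 6, node AU: A={T} ∩ U={T} → {T} (+0)
site 6, node AGU: AU={T} ∪ G={C} → {C,T} (+1)
site 6, node DV: D={T} ∪ V={A} → {A,T} (+1)
site 6, node ADGUV: AGU={C,T} ∩ DV={A,T} → {T} (+0)
per-site changes: [2, 2, 2, 1, 2, 3, 2]; total = 14

14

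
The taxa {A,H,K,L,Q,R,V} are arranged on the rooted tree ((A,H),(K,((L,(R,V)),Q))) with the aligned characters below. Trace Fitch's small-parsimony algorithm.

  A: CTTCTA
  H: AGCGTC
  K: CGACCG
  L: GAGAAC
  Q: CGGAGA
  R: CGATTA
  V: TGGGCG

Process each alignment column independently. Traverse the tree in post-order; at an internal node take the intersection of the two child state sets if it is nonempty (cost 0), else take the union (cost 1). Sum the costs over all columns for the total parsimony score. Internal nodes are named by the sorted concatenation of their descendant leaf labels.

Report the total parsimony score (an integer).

21

[col 0] AH: children A:{C}, H:{A} ∪→ {A,C}; cost 1
[col 0] RV: children R:{C}, V:{T} ∪→ {C,T}; cost 1
[col 0] LRV: children L:{G}, RV:{C,T} ∪→ {C,G,T}; cost 1
[col 0] LQRV: children LRV:{C,G,T}, Q:{C} ∩→ {C}; cost 0
[col 0] KLQRV: children K:{C}, LQRV:{C} ∩→ {C}; cost 0
[col 0] AHKLQRV: children AH:{A,C}, KLQRV:{C} ∩→ {C}; cost 0
[col 1] AH: children A:{T}, H:{G} ∪→ {G,T}; cost 1
[col 1] RV: children R:{G}, V:{G} ∩→ {G}; cost 0
[col 1] LRV: children L:{A}, RV:{G} ∪→ {A,G}; cost 1
[col 1] LQRV: children LRV:{A,G}, Q:{G} ∩→ {G}; cost 0
[col 1] KLQRV: children K:{G}, LQRV:{G} ∩→ {G}; cost 0
[col 1] AHKLQRV: children AH:{G,T}, KLQRV:{G} ∩→ {G}; cost 0
[col 2] AH: children A:{T}, H:{C} ∪→ {C,T}; cost 1
[col 2] RV: children R:{A}, V:{G} ∪→ {A,G}; cost 1
[col 2] LRV: children L:{G}, RV:{A,G} ∩→ {G}; cost 0
[col 2] LQRV: children LRV:{G}, Q:{G} ∩→ {G}; cost 0
[col 2] KLQRV: children K:{A}, LQRV:{G} ∪→ {A,G}; cost 1
[col 2] AHKLQRV: children AH:{C,T}, KLQRV:{A,G} ∪→ {A,C,G,T}; cost 1
[col 3] AH: children A:{C}, H:{G} ∪→ {C,G}; cost 1
[col 3] RV: children R:{T}, V:{G} ∪→ {G,T}; cost 1
[col 3] LRV: children L:{A}, RV:{G,T} ∪→ {A,G,T}; cost 1
[col 3] LQRV: children LRV:{A,G,T}, Q:{A} ∩→ {A}; cost 0
[col 3] KLQRV: children K:{C}, LQRV:{A} ∪→ {A,C}; cost 1
[col 3] AHKLQRV: children AH:{C,G}, KLQRV:{A,C} ∩→ {C}; cost 0
[col 4] AH: children A:{T}, H:{T} ∩→ {T}; cost 0
[col 4] RV: children R:{T}, V:{C} ∪→ {C,T}; cost 1
[col 4] LRV: children L:{A}, RV:{C,T} ∪→ {A,C,T}; cost 1
[col 4] LQRV: children LRV:{A,C,T}, Q:{G} ∪→ {A,C,G,T}; cost 1
[col 4] KLQRV: children K:{C}, LQRV:{A,C,G,T} ∩→ {C}; cost 0
[col 4] AHKLQRV: children AH:{T}, KLQRV:{C} ∪→ {C,T}; cost 1
[col 5] AH: children A:{A}, H:{C} ∪→ {A,C}; cost 1
[col 5] RV: children R:{A}, V:{G} ∪→ {A,G}; cost 1
[col 5] LRV: children L:{C}, RV:{A,G} ∪→ {A,C,G}; cost 1
[col 5] LQRV: children LRV:{A,C,G}, Q:{A} ∩→ {A}; cost 0
[col 5] KLQRV: children K:{G}, LQRV:{A} ∪→ {A,G}; cost 1
[col 5] AHKLQRV: children AH:{A,C}, KLQRV:{A,G} ∩→ {A}; cost 0
per-site changes: [3, 2, 4, 4, 4, 4]; total = 21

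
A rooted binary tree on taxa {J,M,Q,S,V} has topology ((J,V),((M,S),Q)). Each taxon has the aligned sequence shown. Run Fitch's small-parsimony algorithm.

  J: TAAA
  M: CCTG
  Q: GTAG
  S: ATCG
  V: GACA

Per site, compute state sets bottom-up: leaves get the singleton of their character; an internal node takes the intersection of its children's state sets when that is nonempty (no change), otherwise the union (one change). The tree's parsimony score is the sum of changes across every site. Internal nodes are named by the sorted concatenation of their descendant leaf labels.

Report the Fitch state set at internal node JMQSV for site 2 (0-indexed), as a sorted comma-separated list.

A,C

[col 0] JV: children J:{T}, V:{G} ∪→ {G,T}; cost 1
[col 0] MS: children M:{C}, S:{A} ∪→ {A,C}; cost 1
[col 0] MQS: children MS:{A,C}, Q:{G} ∪→ {A,C,G}; cost 1
[col 0] JMQSV: children JV:{G,T}, MQS:{A,C,G} ∩→ {G}; cost 0
[col 1] JV: children J:{A}, V:{A} ∩→ {A}; cost 0
[col 1] MS: children M:{C}, S:{T} ∪→ {C,T}; cost 1
[col 1] MQS: children MS:{C,T}, Q:{T} ∩→ {T}; cost 0
[col 1] JMQSV: children JV:{A}, MQS:{T} ∪→ {A,T}; cost 1
[col 2] JV: children J:{A}, V:{C} ∪→ {A,C}; cost 1
[col 2] MS: children M:{T}, S:{C} ∪→ {C,T}; cost 1
[col 2] MQS: children MS:{C,T}, Q:{A} ∪→ {A,C,T}; cost 1
[col 2] JMQSV: children JV:{A,C}, MQS:{A,C,T} ∩→ {A,C}; cost 0
[col 3] JV: children J:{A}, V:{A} ∩→ {A}; cost 0
[col 3] MS: children M:{G}, S:{G} ∩→ {G}; cost 0
[col 3] MQS: children MS:{G}, Q:{G} ∩→ {G}; cost 0
[col 3] JMQSV: children JV:{A}, MQS:{G} ∪→ {A,G}; cost 1
per-site changes: [3, 2, 3, 1]; total = 9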